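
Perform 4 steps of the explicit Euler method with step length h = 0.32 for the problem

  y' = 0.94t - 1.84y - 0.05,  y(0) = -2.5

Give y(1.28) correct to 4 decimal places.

0.2863

Euler: y_{n+1} = y_n + h·f(t_n, y_n).
t=0.000000, y=-2.500000: f=4.550000 → y ← -2.500000 + 0.32·4.550000 = -1.044000
t=0.320000, y=-1.044000: f=2.171760 → y ← -1.044000 + 0.32·2.171760 = -0.349037
t=0.640000, y=-0.349037: f=1.193828 → y ← -0.349037 + 0.32·1.193828 = 0.032988
t=0.960000, y=0.032988: f=0.791702 → y ← 0.032988 + 0.32·0.791702 = 0.286333
y(1.28) ≈ 0.2863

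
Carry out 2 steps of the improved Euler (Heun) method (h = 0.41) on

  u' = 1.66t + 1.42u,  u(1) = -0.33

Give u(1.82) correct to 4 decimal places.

Heun: k1 = f(t_n, u_n); k2 = f(t_n + h, u_n + h·k1); u_{n+1} = u_n + (h/2)·(k1 + k2).
t=1.000000, u=-0.330000:
  k1 = f(1.000000, -0.330000) = 1.191400
  k2 = f(1.410000, 0.158474) = 2.565633
  u ← -0.330000 + (0.41/2)·(1.191400 + 2.565633) = 0.440192
t=1.410000, u=0.440192:
  k1 = f(1.410000, 0.440192) = 2.965672
  k2 = f(1.820000, 1.656117) = 5.372887
  u ← 0.440192 + (0.41/2)·(2.965672 + 5.372887) = 2.149596
u(1.82) ≈ 2.1496

2.1496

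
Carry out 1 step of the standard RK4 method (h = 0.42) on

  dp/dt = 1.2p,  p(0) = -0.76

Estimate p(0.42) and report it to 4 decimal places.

RK4: k1 = f(t_n, p_n); k2 = f(t_n + h/2, p_n + (h/2)·k1); k3 = f(t_n + h/2, p_n + (h/2)·k2); k4 = f(t_n + h, p_n + h·k3); p_{n+1} = p_n + (h/6)·(k1 + 2k2 + 2k3 + k4).
t=0.000000, p=-0.760000:
  k1 = f(0.000000, -0.760000) = -0.912000
  k2 = f(0.210000, -0.951520) = -1.141824
  k3 = f(0.210000, -0.999783) = -1.199740
  k4 = f(0.420000, -1.263891) = -1.516669
  p ← -0.760000 + (0.42/6)·(k1 + 2k2 + 2k3 + k4) = -1.257826
p(0.42) ≈ -1.2578

-1.2578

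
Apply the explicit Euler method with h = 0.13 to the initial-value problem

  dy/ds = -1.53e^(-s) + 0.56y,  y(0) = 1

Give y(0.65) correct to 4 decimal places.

0.5027

Euler: y_{n+1} = y_n + h·f(s_n, y_n).
s=0.000000, y=1.000000: f=-0.970000 → y ← 1.000000 + 0.13·(-0.970000) = 0.873900
s=0.130000, y=0.873900: f=-0.854102 → y ← 0.873900 + 0.13·(-0.854102) = 0.762867
s=0.260000, y=0.762867: f=-0.752504 → y ← 0.762867 + 0.13·(-0.752504) = 0.665041
s=0.390000, y=0.665041: f=-0.663474 → y ← 0.665041 + 0.13·(-0.663474) = 0.578790
s=0.520000, y=0.578790: f=-0.585494 → y ← 0.578790 + 0.13·(-0.585494) = 0.502675
y(0.65) ≈ 0.5027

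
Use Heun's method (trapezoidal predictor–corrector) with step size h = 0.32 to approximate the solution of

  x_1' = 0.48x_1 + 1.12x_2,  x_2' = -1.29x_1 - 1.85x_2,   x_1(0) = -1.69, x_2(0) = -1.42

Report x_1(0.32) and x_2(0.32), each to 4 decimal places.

-2.2419, -0.1784

Heun on (x_1,x_2): k1 = f(t_n, state_n); k2 = f(t_n + h, state_n + h·k1); state_{n+1} = state_n + (h/2)·(k1 + k2).
0.000000: (-1.690000, -1.420000)
  k1 = (-2.401600, 4.807100)
  predictor → (-2.458512, 0.118272)
  k2 = (-1.047621, 2.952677)
  → (-2.241875, -0.178436)
(x_1(0.32), x_2(0.32)) ≈ (-2.2419, -0.1784)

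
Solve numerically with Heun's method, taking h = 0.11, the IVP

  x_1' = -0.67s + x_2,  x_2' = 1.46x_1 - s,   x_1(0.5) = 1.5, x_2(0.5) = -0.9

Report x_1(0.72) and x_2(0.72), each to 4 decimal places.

1.2493, -0.5942

Heun on (x_1,x_2): k1 = f(s_n, state_n); k2 = f(s_n + h, state_n + h·k1); state_{n+1} = state_n + (h/2)·(k1 + k2).
0.500000: (1.500000, -0.900000)
  k1 = (-1.235000, 1.690000)
  predictor → (1.364150, -0.714100)
  k2 = (-1.122800, 1.381659)
  → (1.370321, -0.731059)
0.610000: (1.370321, -0.731059)
  k1 = (-1.139759, 1.390669)
  predictor → (1.244948, -0.578085)
  k2 = (-1.060485, 1.097623)
  → (1.249308, -0.594203)
(x_1(0.72), x_2(0.72)) ≈ (1.2493, -0.5942)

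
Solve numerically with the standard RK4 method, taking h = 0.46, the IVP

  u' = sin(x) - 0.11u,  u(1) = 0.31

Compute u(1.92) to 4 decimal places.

RK4: k1 = f(x_n, u_n); k2 = f(x_n + h/2, u_n + (h/2)·k1); k3 = f(x_n + h/2, u_n + (h/2)·k2); k4 = f(x_n + h, u_n + h·k3); u_{n+1} = u_n + (h/6)·(k1 + 2k2 + 2k3 + k4).
x=1.000000, u=0.310000:
  k1 = f(1.000000, 0.310000) = 0.807371
  k2 = f(1.230000, 0.495695) = 0.887962
  k3 = f(1.230000, 0.514231) = 0.885923
  k4 = f(1.460000, 0.717525) = 0.914941
  u ← 0.310000 + (0.46/6)·(k1 + 2k2 + 2k3 + k4) = 0.714040
x=1.460000, u=0.714040:
  k1 = f(1.460000, 0.714040) = 0.915324
  k2 = f(1.690000, 0.924564) = 0.891202
  k3 = f(1.690000, 0.919016) = 0.891812
  k4 = f(1.920000, 1.124273) = 0.815975
  u ← 0.714040 + (0.46/6)·(k1 + 2k2 + 2k3 + k4) = 1.120168
u(1.92) ≈ 1.1202

1.1202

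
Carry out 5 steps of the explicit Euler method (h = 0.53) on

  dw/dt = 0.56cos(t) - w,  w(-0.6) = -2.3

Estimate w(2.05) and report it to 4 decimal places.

Euler: w_{n+1} = w_n + h·f(t_n, w_n).
t=-0.600000, w=-2.300000: f=2.762188 → w ← -2.300000 + 0.53·2.762188 = -0.836040
t=-0.070000, w=-0.836040: f=1.394669 → w ← -0.836040 + 0.53·1.394669 = -0.096866
t=0.460000, w=-0.096866: f=0.598655 → w ← -0.096866 + 0.53·0.598655 = 0.220421
t=0.990000, w=0.220421: f=0.086845 → w ← 0.220421 + 0.53·0.086845 = 0.266449
t=1.520000, w=0.266449: f=-0.238016 → w ← 0.266449 + 0.53·(-0.238016) = 0.140301
w(2.05) ≈ 0.1403

0.1403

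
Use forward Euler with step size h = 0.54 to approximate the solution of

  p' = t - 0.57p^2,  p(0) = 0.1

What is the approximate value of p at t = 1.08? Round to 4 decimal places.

Euler: p_{n+1} = p_n + h·f(t_n, p_n).
t=0.000000, p=0.100000: f=-0.005700 → p ← 0.100000 + 0.54·(-0.005700) = 0.096922
t=0.540000, p=0.096922: f=0.534645 → p ← 0.096922 + 0.54·0.534645 = 0.385631
p(1.08) ≈ 0.3856

0.3856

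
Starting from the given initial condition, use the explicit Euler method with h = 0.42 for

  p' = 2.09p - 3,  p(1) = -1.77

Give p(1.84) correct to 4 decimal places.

Euler: p_{n+1} = p_n + h·f(x_n, p_n).
x=1.000000, p=-1.770000: f=-6.699300 → p ← -1.770000 + 0.42·(-6.699300) = -4.583706
x=1.420000, p=-4.583706: f=-12.579946 → p ← -4.583706 + 0.42·(-12.579946) = -9.867283
p(1.84) ≈ -9.8673

-9.8673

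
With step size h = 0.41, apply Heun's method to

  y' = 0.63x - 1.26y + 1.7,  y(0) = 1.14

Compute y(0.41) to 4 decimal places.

1.2731

Heun: k1 = f(x_n, y_n); k2 = f(x_n + h, y_n + h·k1); y_{n+1} = y_n + (h/2)·(k1 + k2).
x=0.000000, y=1.140000:
  k1 = f(0.000000, 1.140000) = 0.263600
  k2 = f(0.410000, 1.248076) = 0.385724
  y ← 1.140000 + (0.41/2)·(0.263600 + 0.385724) = 1.273111
y(0.41) ≈ 1.2731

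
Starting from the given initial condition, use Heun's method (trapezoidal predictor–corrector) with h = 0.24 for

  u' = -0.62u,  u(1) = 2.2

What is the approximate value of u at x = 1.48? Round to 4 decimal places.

1.6357

Heun: k1 = f(x_n, u_n); k2 = f(x_n + h, u_n + h·k1); u_{n+1} = u_n + (h/2)·(k1 + k2).
x=1.000000, u=2.200000:
  k1 = f(1.000000, 2.200000) = -1.364000
  k2 = f(1.240000, 1.872640) = -1.161037
  u ← 2.200000 + (0.24/2)·(-1.364000 + (-1.161037)) = 1.896996
x=1.240000, u=1.896996:
  k1 = f(1.240000, 1.896996) = -1.176137
  k2 = f(1.480000, 1.614723) = -1.001128
  u ← 1.896996 + (0.24/2)·(-1.176137 + (-1.001128)) = 1.635724
u(1.48) ≈ 1.6357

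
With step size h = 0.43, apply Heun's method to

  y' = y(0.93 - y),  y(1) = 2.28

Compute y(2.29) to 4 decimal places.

Heun: k1 = f(s_n, y_n); k2 = f(s_n + h, y_n + h·k1); y_{n+1} = y_n + (h/2)·(k1 + k2).
s=1.000000, y=2.280000:
  k1 = f(1.000000, 2.280000) = -3.078000
  k2 = f(1.430000, 0.956460) = -0.025308
  y ← 2.280000 + (0.43/2)·(-3.078000 + (-0.025308)) = 1.612789
s=1.430000, y=1.612789:
  k1 = f(1.430000, 1.612789) = -1.101194
  k2 = f(1.860000, 1.139275) = -0.238422
  y ← 1.612789 + (0.43/2)·(-1.101194 + (-0.238422)) = 1.324771
s=1.860000, y=1.324771:
  k1 = f(1.860000, 1.324771) = -0.522982
  k2 = f(2.290000, 1.099889) = -0.186859
  y ← 1.324771 + (0.43/2)·(-0.522982 + (-0.186859)) = 1.172155
y(2.29) ≈ 1.1722

1.1722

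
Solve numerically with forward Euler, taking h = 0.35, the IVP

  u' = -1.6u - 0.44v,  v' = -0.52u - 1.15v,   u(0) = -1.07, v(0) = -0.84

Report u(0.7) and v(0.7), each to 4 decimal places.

Euler on (u,v): u_{n+1} = u_n + h·u', v_{n+1} = v_n + h·v'.
0.000000: (-1.070000, -0.840000); f=(2.081600, 1.522400) → (-0.341440, -0.307160)
0.350000: (-0.341440, -0.307160); f=(0.681454, 0.530783) → (-0.102931, -0.121386)
(u(0.7), v(0.7)) ≈ (-0.1029, -0.1214)

-0.1029, -0.1214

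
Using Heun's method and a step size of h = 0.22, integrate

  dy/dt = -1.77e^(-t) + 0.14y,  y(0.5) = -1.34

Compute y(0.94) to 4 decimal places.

Heun: k1 = f(t_n, y_n); k2 = f(t_n + h, y_n + h·k1); y_{n+1} = y_n + (h/2)·(k1 + k2).
t=0.500000, y=-1.340000:
  k1 = f(0.500000, -1.340000) = -1.261159
  k2 = f(0.720000, -1.617455) = -1.087995
  y ← -1.340000 + (0.22/2)·(-1.261159 + (-1.087995)) = -1.598407
t=0.720000, y=-1.598407:
  k1 = f(0.720000, -1.598407) = -1.085328
  k2 = f(0.940000, -1.837179) = -0.948616
  y ← -1.598407 + (0.22/2)·(-1.085328 + (-0.948616)) = -1.822141
y(0.94) ≈ -1.8221

-1.8221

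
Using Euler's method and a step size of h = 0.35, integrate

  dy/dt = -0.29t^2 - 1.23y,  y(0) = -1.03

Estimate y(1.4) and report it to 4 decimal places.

-0.2526

Euler: y_{n+1} = y_n + h·f(t_n, y_n).
t=0.000000, y=-1.030000: f=1.266900 → y ← -1.030000 + 0.35·1.266900 = -0.586585
t=0.350000, y=-0.586585: f=0.685975 → y ← -0.586585 + 0.35·0.685975 = -0.346494
t=0.700000, y=-0.346494: f=0.284088 → y ← -0.346494 + 0.35·0.284088 = -0.247063
t=1.050000, y=-0.247063: f=-0.015837 → y ← -0.247063 + 0.35·(-0.015837) = -0.252606
y(1.4) ≈ -0.2526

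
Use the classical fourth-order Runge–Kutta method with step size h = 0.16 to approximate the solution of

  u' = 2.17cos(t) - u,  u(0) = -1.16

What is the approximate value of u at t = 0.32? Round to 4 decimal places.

-0.2590

RK4: k1 = f(t_n, u_n); k2 = f(t_n + h/2, u_n + (h/2)·k1); k3 = f(t_n + h/2, u_n + (h/2)·k2); k4 = f(t_n + h, u_n + h·k3); u_{n+1} = u_n + (h/6)·(k1 + 2k2 + 2k3 + k4).
t=0.000000, u=-1.160000:
  k1 = f(0.000000, -1.160000) = 3.330000
  k2 = f(0.080000, -0.893600) = 3.056660
  k3 = f(0.080000, -0.915467) = 3.078527
  k4 = f(0.160000, -0.667436) = 2.809719
  u ← -1.160000 + (0.16/6)·(k1 + 2k2 + 2k3 + k4) = -0.669064
t=0.160000, u=-0.669064:
  k1 = f(0.160000, -0.669064) = 2.811347
  k2 = f(0.240000, -0.444156) = 2.551960
  k3 = f(0.240000, -0.464907) = 2.572711
  k4 = f(0.320000, -0.257430) = 2.317271
  u ← -0.669064 + (0.16/6)·(k1 + 2k2 + 2k3 + k4) = -0.258985
u(0.32) ≈ -0.2590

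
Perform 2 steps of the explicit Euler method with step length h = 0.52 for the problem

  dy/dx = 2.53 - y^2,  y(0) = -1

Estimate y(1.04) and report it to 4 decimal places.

Euler: y_{n+1} = y_n + h·f(x_n, y_n).
x=0.000000, y=-1.000000: f=1.530000 → y ← -1.000000 + 0.52·1.530000 = -0.204400
x=0.520000, y=-0.204400: f=2.488221 → y ← -0.204400 + 0.52·2.488221 = 1.089475
y(1.04) ≈ 1.0895

1.0895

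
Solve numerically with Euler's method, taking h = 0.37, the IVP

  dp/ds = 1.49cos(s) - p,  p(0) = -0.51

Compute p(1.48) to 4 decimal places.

0.7631

Euler: p_{n+1} = p_n + h·f(s_n, p_n).
s=0.000000, p=-0.510000: f=2.000000 → p ← -0.510000 + 0.37·2.000000 = 0.230000
s=0.370000, p=0.230000: f=1.159168 → p ← 0.230000 + 0.37·1.159168 = 0.658892
s=0.740000, p=0.658892: f=0.441426 → p ← 0.658892 + 0.37·0.441426 = 0.822220
s=1.110000, p=0.822220: f=-0.159674 → p ← 0.822220 + 0.37·(-0.159674) = 0.763140
p(1.48) ≈ 0.7631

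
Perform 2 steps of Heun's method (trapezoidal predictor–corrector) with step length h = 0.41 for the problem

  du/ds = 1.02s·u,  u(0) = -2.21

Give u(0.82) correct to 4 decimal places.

-3.0871

Heun: k1 = f(s_n, u_n); k2 = f(s_n + h, u_n + h·k1); u_{n+1} = u_n + (h/2)·(k1 + k2).
s=0.000000, u=-2.210000:
  k1 = f(0.000000, -2.210000) = 0.000000
  k2 = f(0.410000, -2.210000) = -0.924222
  u ← -2.210000 + (0.41/2)·(0.000000 + (-0.924222)) = -2.399466
s=0.410000, u=-2.399466:
  k1 = f(0.410000, -2.399466) = -1.003456
  k2 = f(0.820000, -2.810883) = -2.351022
  u ← -2.399466 + (0.41/2)·(-1.003456 + (-2.351022)) = -3.087134
u(0.82) ≈ -3.0871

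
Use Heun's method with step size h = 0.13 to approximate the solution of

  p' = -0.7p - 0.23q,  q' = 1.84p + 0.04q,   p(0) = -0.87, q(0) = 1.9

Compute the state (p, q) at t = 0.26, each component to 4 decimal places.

Heun on (p,q): k1 = f(t_n, state_n); k2 = f(t_n + h, state_n + h·k1); state_{n+1} = state_n + (h/2)·(k1 + k2).
0.000000: (-0.870000, 1.900000)
  k1 = (0.172000, -1.524800)
  predictor → (-0.847640, 1.701776)
  k2 = (0.201940, -1.491587)
  → (-0.845694, 1.703935)
0.130000: (-0.845694, 1.703935)
  k1 = (0.200081, -1.487919)
  predictor → (-0.819683, 1.510505)
  k2 = (0.226362, -1.447797)
  → (-0.817975, 1.513113)
(p(0.26), q(0.26)) ≈ (-0.8180, 1.5131)

-0.8180, 1.5131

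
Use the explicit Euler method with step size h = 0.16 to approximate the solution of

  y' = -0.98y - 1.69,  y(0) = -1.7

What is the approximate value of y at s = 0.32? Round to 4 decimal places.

-1.7071

Euler: y_{n+1} = y_n + h·f(s_n, y_n).
s=0.000000, y=-1.700000: f=-0.024000 → y ← -1.700000 + 0.16·(-0.024000) = -1.703840
s=0.160000, y=-1.703840: f=-0.020237 → y ← -1.703840 + 0.16·(-0.020237) = -1.707078
y(0.32) ≈ -1.7071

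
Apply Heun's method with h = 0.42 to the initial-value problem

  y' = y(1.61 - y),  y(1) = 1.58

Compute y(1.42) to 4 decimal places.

Heun: k1 = f(x_n, y_n); k2 = f(x_n + h, y_n + h·k1); y_{n+1} = y_n + (h/2)·(k1 + k2).
x=1.000000, y=1.580000:
  k1 = f(1.000000, 1.580000) = 0.047400
  k2 = f(1.420000, 1.599908) = 0.016146
  y ← 1.580000 + (0.42/2)·(0.047400 + 0.016146) = 1.593345
y(1.42) ≈ 1.5933

1.5933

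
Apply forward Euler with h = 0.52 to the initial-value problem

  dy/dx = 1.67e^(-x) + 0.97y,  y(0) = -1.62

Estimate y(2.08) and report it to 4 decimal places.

-3.5285

Euler: y_{n+1} = y_n + h·f(x_n, y_n).
x=0.000000, y=-1.620000: f=0.098600 → y ← -1.620000 + 0.52·0.098600 = -1.568728
x=0.520000, y=-1.568728: f=-0.528817 → y ← -1.568728 + 0.52·(-0.528817) = -1.843713
x=1.040000, y=-1.843713: f=-1.198132 → y ← -1.843713 + 0.52·(-1.198132) = -2.466741
x=1.560000, y=-2.466741: f=-2.041812 → y ← -2.466741 + 0.52·(-2.041812) = -3.528484
y(2.08) ≈ -3.5285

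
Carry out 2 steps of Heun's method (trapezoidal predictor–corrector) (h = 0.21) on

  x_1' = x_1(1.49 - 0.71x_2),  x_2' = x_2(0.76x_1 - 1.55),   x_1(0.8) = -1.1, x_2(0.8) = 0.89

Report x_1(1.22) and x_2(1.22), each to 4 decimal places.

Heun on (x_1,x_2): k1 = f(t_n, state_n); k2 = f(t_n + h, state_n + h·k1); state_{n+1} = state_n + (h/2)·(k1 + k2).
0.800000: (-1.100000, 0.890000)
  k1 = (-0.943910, -2.123540)
  predictor → (-1.298221, 0.444057)
  k2 = (-1.525046, -1.126415)
  → (-1.359240, 0.548755)
1.010000: (-1.359240, 0.548755)
  k1 = (-1.495687, -1.417446)
  predictor → (-1.673335, 0.251091)
  k2 = (-2.194955, -0.708512)
  → (-1.746758, 0.325529)
(x_1(1.22), x_2(1.22)) ≈ (-1.7468, 0.3255)

-1.7468, 0.3255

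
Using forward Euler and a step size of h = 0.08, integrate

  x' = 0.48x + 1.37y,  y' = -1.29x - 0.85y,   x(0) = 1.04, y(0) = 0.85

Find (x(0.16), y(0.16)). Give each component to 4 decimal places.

Euler on (x,y): x_{n+1} = x_n + h·x', y_{n+1} = y_n + h·y'.
0.000000: (1.040000, 0.850000); f=(1.663700, -2.064100) → (1.173096, 0.684872)
0.080000: (1.173096, 0.684872); f=(1.501361, -2.095435) → (1.293205, 0.517237)
(x(0.16), y(0.16)) ≈ (1.2932, 0.5172)

1.2932, 0.5172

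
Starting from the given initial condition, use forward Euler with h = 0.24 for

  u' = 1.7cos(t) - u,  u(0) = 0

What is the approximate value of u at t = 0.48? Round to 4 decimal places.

0.7064

Euler: u_{n+1} = u_n + h·f(t_n, u_n).
t=0.000000, u=0.000000: f=1.700000 → u ← 0.000000 + 0.24·1.700000 = 0.408000
t=0.240000, u=0.408000: f=1.243275 → u ← 0.408000 + 0.24·1.243275 = 0.706386
u(0.48) ≈ 0.7064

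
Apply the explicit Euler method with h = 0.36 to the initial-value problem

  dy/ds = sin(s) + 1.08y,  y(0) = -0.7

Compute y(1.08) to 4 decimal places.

-1.4616

Euler: y_{n+1} = y_n + h·f(s_n, y_n).
s=0.000000, y=-0.700000: f=-0.756000 → y ← -0.700000 + 0.36·(-0.756000) = -0.972160
s=0.360000, y=-0.972160: f=-0.697659 → y ← -0.972160 + 0.36·(-0.697659) = -1.223317
s=0.720000, y=-1.223317: f=-0.661798 → y ← -1.223317 + 0.36·(-0.661798) = -1.461564
y(1.08) ≈ -1.4616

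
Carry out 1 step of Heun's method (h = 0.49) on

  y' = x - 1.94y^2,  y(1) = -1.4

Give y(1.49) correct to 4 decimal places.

Heun: k1 = f(x_n, y_n); k2 = f(x_n + h, y_n + h·k1); y_{n+1} = y_n + (h/2)·(k1 + k2).
x=1.000000, y=-1.400000:
  k1 = f(1.000000, -1.400000) = -2.802400
  k2 = f(1.490000, -2.773176) = -13.429580
  y ← -1.400000 + (0.49/2)·(-2.802400 + (-13.429580)) = -5.376835
y(1.49) ≈ -5.3768

-5.3768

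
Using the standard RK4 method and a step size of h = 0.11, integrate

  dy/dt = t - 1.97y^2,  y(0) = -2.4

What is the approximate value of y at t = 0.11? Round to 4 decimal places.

-4.9521

RK4: k1 = f(t_n, y_n); k2 = f(t_n + h/2, y_n + (h/2)·k1); k3 = f(t_n + h/2, y_n + (h/2)·k2); k4 = f(t_n + h, y_n + h·k3); y_{n+1} = y_n + (h/6)·(k1 + 2k2 + 2k3 + k4).
t=0.000000, y=-2.400000:
  k1 = f(0.000000, -2.400000) = -11.347200
  k2 = f(0.055000, -3.024096) = -17.960959
  k3 = f(0.055000, -3.387853) = -22.555766
  k4 = f(0.110000, -4.881134) = -46.826179
  y ← -2.400000 + (0.11/6)·(k1 + 2k2 + 2k3 + k4) = -4.952125
y(0.11) ≈ -4.9521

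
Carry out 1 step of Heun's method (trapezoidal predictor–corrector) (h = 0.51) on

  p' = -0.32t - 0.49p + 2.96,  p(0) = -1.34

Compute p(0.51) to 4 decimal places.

Heun: k1 = f(t_n, p_n); k2 = f(t_n + h, p_n + h·k1); p_{n+1} = p_n + (h/2)·(k1 + k2).
t=0.000000, p=-1.340000:
  k1 = f(0.000000, -1.340000) = 3.616600
  k2 = f(0.510000, 0.504466) = 2.549612
  p ← -1.340000 + (0.51/2)·(3.616600 + 2.549612) = 0.232384
p(0.51) ≈ 0.2324

0.2324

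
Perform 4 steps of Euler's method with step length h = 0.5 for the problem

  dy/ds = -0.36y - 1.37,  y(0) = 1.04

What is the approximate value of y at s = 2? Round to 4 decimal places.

-1.6148

Euler: y_{n+1} = y_n + h·f(s_n, y_n).
s=0.000000, y=1.040000: f=-1.744400 → y ← 1.040000 + 0.5·(-1.744400) = 0.167800
s=0.500000, y=0.167800: f=-1.430408 → y ← 0.167800 + 0.5·(-1.430408) = -0.547404
s=1.000000, y=-0.547404: f=-1.172935 → y ← -0.547404 + 0.5·(-1.172935) = -1.133871
s=1.500000, y=-1.133871: f=-0.961806 → y ← -1.133871 + 0.5·(-0.961806) = -1.614774
y(2) ≈ -1.6148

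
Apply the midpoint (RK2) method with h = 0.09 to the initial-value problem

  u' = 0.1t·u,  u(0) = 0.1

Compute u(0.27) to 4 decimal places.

Midpoint: k1 = f(t_n, u_n); k2 = f(t_n + h/2, u_n + (h/2)·k1); u_{n+1} = u_n + h·k2.
t=0.000000, u=0.100000:
  k1 = f(0.000000, 0.100000) = 0.000000
  k2 = f(0.045000, 0.100000) = 0.000450
  u ← 0.100000 + 0.09·0.000450 = 0.100041
t=0.090000, u=0.100041:
  k1 = f(0.090000, 0.100041) = 0.000900
  k2 = f(0.135000, 0.100081) = 0.001351
  u ← 0.100041 + 0.09·0.001351 = 0.100162
t=0.180000, u=0.100162:
  k1 = f(0.180000, 0.100162) = 0.001803
  k2 = f(0.225000, 0.100243) = 0.002255
  u ← 0.100162 + 0.09·0.002255 = 0.100365
u(0.27) ≈ 0.1004

0.1004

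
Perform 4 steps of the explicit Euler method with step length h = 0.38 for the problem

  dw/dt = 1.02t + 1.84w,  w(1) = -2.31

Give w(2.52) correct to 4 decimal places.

Euler: w_{n+1} = w_n + h·f(t_n, w_n).
t=1.000000, w=-2.310000: f=-3.230400 → w ← -2.310000 + 0.38·(-3.230400) = -3.537552
t=1.380000, w=-3.537552: f=-5.101496 → w ← -3.537552 + 0.38·(-5.101496) = -5.476120
t=1.760000, w=-5.476120: f=-8.280861 → w ← -5.476120 + 0.38·(-8.280861) = -8.622848
t=2.140000, w=-8.622848: f=-13.683240 → w ← -8.622848 + 0.38·(-13.683240) = -13.822479
w(2.52) ≈ -13.8225

-13.8225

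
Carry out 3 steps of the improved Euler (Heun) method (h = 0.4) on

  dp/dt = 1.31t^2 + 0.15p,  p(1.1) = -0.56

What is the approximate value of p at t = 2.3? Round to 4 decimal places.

4.4294

Heun: k1 = f(t_n, p_n); k2 = f(t_n + h, p_n + h·k1); p_{n+1} = p_n + (h/2)·(k1 + k2).
t=1.100000, p=-0.560000:
  k1 = f(1.100000, -0.560000) = 1.501100
  k2 = f(1.500000, 0.040440) = 2.953566
  p ← -0.560000 + (0.4/2)·(1.501100 + 2.953566) = 0.330933
t=1.500000, p=0.330933:
  k1 = f(1.500000, 0.330933) = 2.997140
  k2 = f(1.900000, 1.529789) = 4.958568
  p ← 0.330933 + (0.4/2)·(2.997140 + 4.958568) = 1.922075
t=1.900000, p=1.922075:
  k1 = f(1.900000, 1.922075) = 5.017411
  k2 = f(2.300000, 3.929039) = 7.519256
  p ← 1.922075 + (0.4/2)·(5.017411 + 7.519256) = 4.429408
p(2.3) ≈ 4.4294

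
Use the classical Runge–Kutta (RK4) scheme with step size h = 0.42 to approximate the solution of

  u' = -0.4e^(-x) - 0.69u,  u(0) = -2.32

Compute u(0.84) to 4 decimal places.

RK4: k1 = f(x_n, u_n); k2 = f(x_n + h/2, u_n + (h/2)·k1); k3 = f(x_n + h/2, u_n + (h/2)·k2); k4 = f(x_n + h, u_n + h·k3); u_{n+1} = u_n + (h/6)·(k1 + 2k2 + 2k3 + k4).
x=0.000000, u=-2.320000:
  k1 = f(0.000000, -2.320000) = 1.200800
  k2 = f(0.210000, -2.067832) = 1.102570
  k3 = f(0.210000, -2.088460) = 1.116804
  k4 = f(0.420000, -1.850942) = 1.014332
  u ← -2.320000 + (0.42/6)·(k1 + 2k2 + 2k3 + k4) = -1.854228
x=0.420000, u=-1.854228:
  k1 = f(0.420000, -1.854228) = 1.016599
  k2 = f(0.630000, -1.640743) = 0.919076
  k3 = f(0.630000, -1.661223) = 0.933207
  k4 = f(0.840000, -1.462282) = 0.836290
  u ← -1.854228 + (0.42/6)·(k1 + 2k2 + 2k3 + k4) = -1.465207
u(0.84) ≈ -1.4652

-1.4652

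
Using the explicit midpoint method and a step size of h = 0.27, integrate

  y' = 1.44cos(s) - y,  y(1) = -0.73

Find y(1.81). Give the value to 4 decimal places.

Midpoint: k1 = f(s_n, y_n); k2 = f(s_n + h/2, y_n + (h/2)·k1); y_{n+1} = y_n + h·k2.
s=1.000000, y=-0.730000:
  k1 = f(1.000000, -0.730000) = 1.508035
  k2 = f(1.135000, -0.526415) = 1.134286
  y ← -0.730000 + 0.27·1.134286 = -0.423743
s=1.270000, y=-0.423743:
  k1 = f(1.270000, -0.423743) = 0.850387
  k2 = f(1.405000, -0.308941) = 0.546595
  y ← -0.423743 + 0.27·0.546595 = -0.276162
s=1.540000, y=-0.276162:
  k1 = f(1.540000, -0.276162) = 0.320502
  k2 = f(1.675000, -0.232894) = 0.083113
  y ← -0.276162 + 0.27·0.083113 = -0.253722
y(1.81) ≈ -0.2537

-0.2537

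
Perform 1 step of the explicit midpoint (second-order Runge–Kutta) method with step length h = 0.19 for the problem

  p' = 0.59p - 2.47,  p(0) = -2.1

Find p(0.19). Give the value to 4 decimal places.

Midpoint: k1 = f(x_n, p_n); k2 = f(x_n + h/2, p_n + (h/2)·k1); p_{n+1} = p_n + h·k2.
x=0.000000, p=-2.100000:
  k1 = f(0.000000, -2.100000) = -3.709000
  k2 = f(0.095000, -2.452355) = -3.916889
  p ← -2.100000 + 0.19·(-3.916889) = -2.844209
p(0.19) ≈ -2.8442

-2.8442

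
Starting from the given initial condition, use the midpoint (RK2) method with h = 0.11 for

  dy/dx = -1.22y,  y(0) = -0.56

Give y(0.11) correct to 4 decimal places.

-0.4899

Midpoint: k1 = f(x_n, y_n); k2 = f(x_n + h/2, y_n + (h/2)·k1); y_{n+1} = y_n + h·k2.
x=0.000000, y=-0.560000:
  k1 = f(0.000000, -0.560000) = 0.683200
  k2 = f(0.055000, -0.522424) = 0.637357
  y ← -0.560000 + 0.11·0.637357 = -0.489891
y(0.11) ≈ -0.4899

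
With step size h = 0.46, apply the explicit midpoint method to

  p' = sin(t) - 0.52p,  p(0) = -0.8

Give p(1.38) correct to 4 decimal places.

0.2598

Midpoint: k1 = f(t_n, p_n); k2 = f(t_n + h/2, p_n + (h/2)·k1); p_{n+1} = p_n + h·k2.
t=0.000000, p=-0.800000:
  k1 = f(0.000000, -0.800000) = 0.416000
  k2 = f(0.230000, -0.704320) = 0.594224
  p ← -0.800000 + 0.46·0.594224 = -0.526657
t=0.460000, p=-0.526657:
  k1 = f(0.460000, -0.526657) = 0.717810
  k2 = f(0.690000, -0.361561) = 0.824549
  p ← -0.526657 + 0.46·0.824549 = -0.147365
t=0.920000, p=-0.147365:
  k1 = f(0.920000, -0.147365) = 0.872231
  k2 = f(1.150000, 0.053249) = 0.885075
  p ← -0.147365 + 0.46·0.885075 = 0.259770
p(1.38) ≈ 0.2598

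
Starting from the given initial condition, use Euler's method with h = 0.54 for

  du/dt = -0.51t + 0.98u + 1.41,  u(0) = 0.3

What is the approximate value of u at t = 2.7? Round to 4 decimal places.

Euler: u_{n+1} = u_n + h·f(t_n, u_n).
t=0.000000, u=0.300000: f=1.704000 → u ← 0.300000 + 0.54·1.704000 = 1.220160
t=0.540000, u=1.220160: f=2.330357 → u ← 1.220160 + 0.54·2.330357 = 2.478553
t=1.080000, u=2.478553: f=3.288182 → u ← 2.478553 + 0.54·3.288182 = 4.254171
t=1.620000, u=4.254171: f=4.752887 → u ← 4.254171 + 0.54·4.752887 = 6.820730
t=2.160000, u=6.820730: f=6.992715 → u ← 6.820730 + 0.54·6.992715 = 10.596796
u(2.7) ≈ 10.5968

10.5968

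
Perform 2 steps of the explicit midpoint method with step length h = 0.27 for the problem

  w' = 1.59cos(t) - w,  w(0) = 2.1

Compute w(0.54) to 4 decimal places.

1.8540

Midpoint: k1 = f(t_n, w_n); k2 = f(t_n + h/2, w_n + (h/2)·k1); w_{n+1} = w_n + h·k2.
t=0.000000, w=2.100000:
  k1 = f(0.000000, 2.100000) = -0.510000
  k2 = f(0.135000, 2.031150) = -0.455617
  w ← 2.100000 + 0.27·(-0.455617) = 1.976983
t=0.270000, w=1.976983:
  k1 = f(0.270000, 1.976983) = -0.444588
  k2 = f(0.405000, 1.916964) = -0.455591
  w ← 1.976983 + 0.27·(-0.455591) = 1.853974
w(0.54) ≈ 1.8540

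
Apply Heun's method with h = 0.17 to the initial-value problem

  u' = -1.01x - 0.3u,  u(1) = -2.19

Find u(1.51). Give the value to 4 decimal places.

Heun: k1 = f(x_n, u_n); k2 = f(x_n + h, u_n + h·k1); u_{n+1} = u_n + (h/2)·(k1 + k2).
x=1.000000, u=-2.190000:
  k1 = f(1.000000, -2.190000) = -0.353000
  k2 = f(1.170000, -2.250010) = -0.506697
  u ← -2.190000 + (0.17/2)·(-0.353000 + (-0.506697)) = -2.263074
x=1.170000, u=-2.263074:
  k1 = f(1.170000, -2.263074) = -0.502778
  k2 = f(1.340000, -2.348546) = -0.648836
  u ← -2.263074 + (0.17/2)·(-0.502778 + (-0.648836)) = -2.360961
x=1.340000, u=-2.360961:
  k1 = f(1.340000, -2.360961) = -0.645112
  k2 = f(1.510000, -2.470630) = -0.783911
  u ← -2.360961 + (0.17/2)·(-0.645112 + (-0.783911)) = -2.482428
u(1.51) ≈ -2.4824

-2.4824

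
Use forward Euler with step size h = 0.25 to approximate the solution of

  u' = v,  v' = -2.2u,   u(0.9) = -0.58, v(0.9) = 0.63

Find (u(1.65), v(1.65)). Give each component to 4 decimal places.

Euler on (u,v): u_{n+1} = u_n + h·u', v_{n+1} = v_n + h·v'.
0.900000: (-0.580000, 0.630000); f=(0.630000, 1.276000) → (-0.422500, 0.949000)
1.150000: (-0.422500, 0.949000); f=(0.949000, 0.929500) → (-0.185250, 1.181375)
1.400000: (-0.185250, 1.181375); f=(1.181375, 0.407550) → (0.110094, 1.283262)
(u(1.65), v(1.65)) ≈ (0.1101, 1.2833)

0.1101, 1.2833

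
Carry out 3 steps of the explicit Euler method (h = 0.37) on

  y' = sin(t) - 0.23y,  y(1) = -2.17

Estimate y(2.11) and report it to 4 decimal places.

-0.7048

Euler: y_{n+1} = y_n + h·f(t_n, y_n).
t=1.000000, y=-2.170000: f=1.340571 → y ← -2.170000 + 0.37·1.340571 = -1.673989
t=1.370000, y=-1.673989: f=1.364925 → y ← -1.673989 + 0.37·1.364925 = -1.168966
t=1.740000, y=-1.168966: f=1.254581 → y ← -1.168966 + 0.37·1.254581 = -0.704771
y(2.11) ≈ -0.7048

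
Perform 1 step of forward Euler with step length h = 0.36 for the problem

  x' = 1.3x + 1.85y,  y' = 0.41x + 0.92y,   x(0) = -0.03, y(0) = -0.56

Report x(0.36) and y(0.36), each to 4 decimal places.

Euler on (x,y): x_{n+1} = x_n + h·x', y_{n+1} = y_n + h·y'.
0.000000: (-0.030000, -0.560000); f=(-1.075000, -0.527500) → (-0.417000, -0.749900)
(x(0.36), y(0.36)) ≈ (-0.4170, -0.7499)

-0.4170, -0.7499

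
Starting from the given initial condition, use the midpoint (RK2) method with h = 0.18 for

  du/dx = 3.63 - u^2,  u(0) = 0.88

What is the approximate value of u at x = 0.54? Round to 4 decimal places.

1.7142

Midpoint: k1 = f(x_n, u_n); k2 = f(x_n + h/2, u_n + (h/2)·k1); u_{n+1} = u_n + h·k2.
x=0.000000, u=0.880000:
  k1 = f(0.000000, 0.880000) = 2.855600
  k2 = f(0.090000, 1.137004) = 2.337222
  u ← 0.880000 + 0.18·2.337222 = 1.300700
x=0.180000, u=1.300700:
  k1 = f(0.180000, 1.300700) = 1.938180
  k2 = f(0.270000, 1.475136) = 1.453973
  u ← 1.300700 + 0.18·1.453973 = 1.562415
x=0.360000, u=1.562415:
  k1 = f(0.360000, 1.562415) = 1.188859
  k2 = f(0.450000, 1.669412) = 0.843062
  u ← 1.562415 + 0.18·0.843062 = 1.714166
u(0.54) ≈ 1.7142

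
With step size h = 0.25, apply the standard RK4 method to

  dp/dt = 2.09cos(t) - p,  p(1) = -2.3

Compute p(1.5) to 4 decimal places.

-1.1546

RK4: k1 = f(t_n, p_n); k2 = f(t_n + h/2, p_n + (h/2)·k1); k3 = f(t_n + h/2, p_n + (h/2)·k2); k4 = f(t_n + h, p_n + h·k3); p_{n+1} = p_n + (h/6)·(k1 + 2k2 + 2k3 + k4).
t=1.000000, p=-2.300000:
  k1 = f(1.000000, -2.300000) = 3.429232
  k2 = f(1.125000, -1.871346) = 2.772505
  k3 = f(1.125000, -1.953437) = 2.854596
  k4 = f(1.250000, -1.586351) = 2.245375
  p ← -2.300000 + (0.25/6)·(k1 + 2k2 + 2k3 + k4) = -1.594633
t=1.250000, p=-1.594633:
  k1 = f(1.250000, -1.594633) = 2.253657
  k2 = f(1.375000, -1.312926) = 1.719531
  k3 = f(1.375000, -1.379692) = 1.786296
  k4 = f(1.500000, -1.148059) = 1.295900
  p ← -1.594633 + (0.25/6)·(k1 + 2k2 + 2k3 + k4) = -1.154583
p(1.5) ≈ -1.1546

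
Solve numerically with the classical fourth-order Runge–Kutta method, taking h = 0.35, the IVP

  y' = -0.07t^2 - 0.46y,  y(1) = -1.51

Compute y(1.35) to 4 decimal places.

-1.3172

RK4: k1 = f(t_n, y_n); k2 = f(t_n + h/2, y_n + (h/2)·k1); k3 = f(t_n + h/2, y_n + (h/2)·k2); k4 = f(t_n + h, y_n + h·k3); y_{n+1} = y_n + (h/6)·(k1 + 2k2 + 2k3 + k4).
t=1.000000, y=-1.510000:
  k1 = f(1.000000, -1.510000) = 0.624600
  k2 = f(1.175000, -1.400695) = 0.547676
  k3 = f(1.175000, -1.414157) = 0.553868
  k4 = f(1.350000, -1.316146) = 0.477852
  y ← -1.510000 + (0.35/6)·(k1 + 2k2 + 2k3 + k4) = -1.317177
y(1.35) ≈ -1.3172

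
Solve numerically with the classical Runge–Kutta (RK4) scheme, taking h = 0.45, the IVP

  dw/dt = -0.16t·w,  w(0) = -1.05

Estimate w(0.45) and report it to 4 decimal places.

-1.0331

RK4: k1 = f(t_n, w_n); k2 = f(t_n + h/2, w_n + (h/2)·k1); k3 = f(t_n + h/2, w_n + (h/2)·k2); k4 = f(t_n + h, w_n + h·k3); w_{n+1} = w_n + (h/6)·(k1 + 2k2 + 2k3 + k4).
t=0.000000, w=-1.050000:
  k1 = f(0.000000, -1.050000) = 0.000000
  k2 = f(0.225000, -1.050000) = 0.037800
  k3 = f(0.225000, -1.041495) = 0.037494
  k4 = f(0.450000, -1.033128) = 0.074385
  w ← -1.050000 + (0.45/6)·(k1 + 2k2 + 2k3 + k4) = -1.033127
w(0.45) ≈ -1.0331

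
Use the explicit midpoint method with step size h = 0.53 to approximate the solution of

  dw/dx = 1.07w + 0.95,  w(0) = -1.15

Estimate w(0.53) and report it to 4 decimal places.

Midpoint: k1 = f(x_n, w_n); k2 = f(x_n + h/2, w_n + (h/2)·k1); w_{n+1} = w_n + h·k2.
x=0.000000, w=-1.150000:
  k1 = f(0.000000, -1.150000) = -0.280500
  k2 = f(0.265000, -1.224332) = -0.360036
  w ← -1.150000 + 0.53·(-0.360036) = -1.340819
w(0.53) ≈ -1.3408

-1.3408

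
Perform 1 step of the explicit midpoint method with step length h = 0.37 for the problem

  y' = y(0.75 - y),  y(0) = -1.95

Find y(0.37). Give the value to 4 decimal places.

-5.9249

Midpoint: k1 = f(x_n, y_n); k2 = f(x_n + h/2, y_n + (h/2)·k1); y_{n+1} = y_n + h·k2.
x=0.000000, y=-1.950000:
  k1 = f(0.000000, -1.950000) = -5.265000
  k2 = f(0.185000, -2.924025) = -10.742941
  y ← -1.950000 + 0.37·(-10.742941) = -5.924888
y(0.37) ≈ -5.9249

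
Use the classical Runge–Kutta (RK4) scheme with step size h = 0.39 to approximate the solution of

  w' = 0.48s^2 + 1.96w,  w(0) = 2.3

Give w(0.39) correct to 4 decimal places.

RK4: k1 = f(s_n, w_n); k2 = f(s_n + h/2, w_n + (h/2)·k1); k3 = f(s_n + h/2, w_n + (h/2)·k2); k4 = f(s_n + h, w_n + h·k3); w_{n+1} = w_n + (h/6)·(k1 + 2k2 + 2k3 + k4).
s=0.000000, w=2.300000:
  k1 = f(0.000000, 2.300000) = 4.508000
  k2 = f(0.195000, 3.179060) = 6.249210
  k3 = f(0.195000, 3.518596) = 6.914700
  k4 = f(0.390000, 4.996733) = 9.866605
  w ← 2.300000 + (0.39/6)·(k1 + 2k2 + 2k3 + k4) = 4.945658
w(0.39) ≈ 4.9457

4.9457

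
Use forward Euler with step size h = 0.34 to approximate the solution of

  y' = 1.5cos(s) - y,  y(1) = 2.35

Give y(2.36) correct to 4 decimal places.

0.3178

Euler: y_{n+1} = y_n + h·f(s_n, y_n).
s=1.000000, y=2.350000: f=-1.539547 → y ← 2.350000 + 0.34·(-1.539547) = 1.826554
s=1.340000, y=1.826554: f=-1.483425 → y ← 1.826554 + 0.34·(-1.483425) = 1.322190
s=1.680000, y=1.322190: f=-1.485670 → y ← 1.322190 + 0.34·(-1.485670) = 0.817062
s=2.020000, y=0.817062: f=-1.468434 → y ← 0.817062 + 0.34·(-1.468434) = 0.317794
y(2.36) ≈ 0.3178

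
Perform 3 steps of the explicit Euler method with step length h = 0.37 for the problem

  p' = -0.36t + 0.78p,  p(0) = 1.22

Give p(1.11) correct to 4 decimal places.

Euler: p_{n+1} = p_n + h·f(t_n, p_n).
t=0.000000, p=1.220000: f=0.951600 → p ← 1.220000 + 0.37·0.951600 = 1.572092
t=0.370000, p=1.572092: f=1.093032 → p ← 1.572092 + 0.37·1.093032 = 1.976514
t=0.740000, p=1.976514: f=1.275281 → p ← 1.976514 + 0.37·1.275281 = 2.448368
p(1.11) ≈ 2.4484

2.4484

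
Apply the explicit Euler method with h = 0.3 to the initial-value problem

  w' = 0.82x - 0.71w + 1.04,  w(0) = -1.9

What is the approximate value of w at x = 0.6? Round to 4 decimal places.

Euler: w_{n+1} = w_n + h·f(x_n, w_n).
x=0.000000, w=-1.900000: f=2.389000 → w ← -1.900000 + 0.3·2.389000 = -1.183300
x=0.300000, w=-1.183300: f=2.126143 → w ← -1.183300 + 0.3·2.126143 = -0.545457
w(0.6) ≈ -0.5455

-0.5455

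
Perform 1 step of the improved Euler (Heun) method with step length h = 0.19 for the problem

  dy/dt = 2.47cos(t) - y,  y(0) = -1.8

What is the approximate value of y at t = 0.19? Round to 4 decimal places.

-1.0700

Heun: k1 = f(t_n, y_n); k2 = f(t_n + h, y_n + h·k1); y_{n+1} = y_n + (h/2)·(k1 + k2).
t=0.000000, y=-1.800000:
  k1 = f(0.000000, -1.800000) = 4.270000
  k2 = f(0.190000, -0.988700) = 3.414250
  y ← -1.800000 + (0.19/2)·(4.270000 + 3.414250) = -1.069996
y(0.19) ≈ -1.0700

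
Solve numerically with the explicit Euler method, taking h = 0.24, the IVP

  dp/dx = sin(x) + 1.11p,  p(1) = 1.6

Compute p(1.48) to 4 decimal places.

3.0488

Euler: p_{n+1} = p_n + h·f(x_n, p_n).
x=1.000000, p=1.600000: f=2.617471 → p ← 1.600000 + 0.24·2.617471 = 2.228193
x=1.240000, p=2.228193: f=3.419078 → p ← 2.228193 + 0.24·3.419078 = 3.048772
p(1.48) ≈ 3.0488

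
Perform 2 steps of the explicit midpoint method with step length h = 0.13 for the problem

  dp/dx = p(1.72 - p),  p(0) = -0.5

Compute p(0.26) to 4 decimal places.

-0.9217

Midpoint: k1 = f(x_n, p_n); k2 = f(x_n + h/2, p_n + (h/2)·k1); p_{n+1} = p_n + h·k2.
x=0.000000, p=-0.500000:
  k1 = f(0.000000, -0.500000) = -1.110000
  k2 = f(0.065000, -0.572150) = -1.311454
  p ← -0.500000 + 0.13·(-1.311454) = -0.670489
x=0.130000, p=-0.670489:
  k1 = f(0.130000, -0.670489) = -1.602796
  k2 = f(0.195000, -0.774671) = -1.932548
  p ← -0.670489 + 0.13·(-1.932548) = -0.921720
p(0.26) ≈ -0.9217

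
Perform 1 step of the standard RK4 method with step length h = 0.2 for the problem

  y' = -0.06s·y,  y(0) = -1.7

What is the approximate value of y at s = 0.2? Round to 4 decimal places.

RK4: k1 = f(s_n, y_n); k2 = f(s_n + h/2, y_n + (h/2)·k1); k3 = f(s_n + h/2, y_n + (h/2)·k2); k4 = f(s_n + h, y_n + h·k3); y_{n+1} = y_n + (h/6)·(k1 + 2k2 + 2k3 + k4).
s=0.000000, y=-1.700000:
  k1 = f(0.000000, -1.700000) = 0.000000
  k2 = f(0.100000, -1.700000) = 0.010200
  k3 = f(0.100000, -1.698980) = 0.010194
  k4 = f(0.200000, -1.697961) = 0.020376
  y ← -1.700000 + (0.2/6)·(k1 + 2k2 + 2k3 + k4) = -1.697961
y(0.2) ≈ -1.6980

-1.6980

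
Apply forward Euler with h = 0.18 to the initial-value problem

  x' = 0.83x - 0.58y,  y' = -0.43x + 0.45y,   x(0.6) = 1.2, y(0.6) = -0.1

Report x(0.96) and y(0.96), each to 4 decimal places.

1.6183, -0.3248

Euler on (x,y): x_{n+1} = x_n + h·x', y_{n+1} = y_n + h·y'.
0.600000: (1.200000, -0.100000); f=(1.054000, -0.561000) → (1.389720, -0.200980)
0.780000: (1.389720, -0.200980); f=(1.270036, -0.688021) → (1.618326, -0.324824)
(x(0.96), y(0.96)) ≈ (1.6183, -0.3248)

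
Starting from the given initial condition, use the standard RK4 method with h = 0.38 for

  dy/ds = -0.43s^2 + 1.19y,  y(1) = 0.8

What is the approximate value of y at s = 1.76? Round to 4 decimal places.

RK4: k1 = f(s_n, y_n); k2 = f(s_n + h/2, y_n + (h/2)·k1); k3 = f(s_n + h/2, y_n + (h/2)·k2); k4 = f(s_n + h, y_n + h·k3); y_{n+1} = y_n + (h/6)·(k1 + 2k2 + 2k3 + k4).
s=1.000000, y=0.800000:
  k1 = f(1.000000, 0.800000) = 0.522000
  k2 = f(1.190000, 0.899180) = 0.461101
  k3 = f(1.190000, 0.887609) = 0.447332
  k4 = f(1.380000, 0.969986) = 0.335392
  y ← 0.800000 + (0.38/6)·(k1 + 2k2 + 2k3 + k4) = 0.969370
s=1.380000, y=0.969370:
  k1 = f(1.380000, 0.969370) = 0.334658
  k2 = f(1.570000, 1.032955) = 0.169309
  k3 = f(1.570000, 1.001538) = 0.131924
  k4 = f(1.760000, 1.019501) = -0.118762
  y ← 0.969370 + (0.38/6)·(k1 + 2k2 + 2k3 + k4) = 1.021199
y(1.76) ≈ 1.0212

1.0212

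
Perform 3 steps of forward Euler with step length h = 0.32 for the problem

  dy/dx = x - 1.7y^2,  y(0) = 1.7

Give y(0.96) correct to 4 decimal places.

Euler: y_{n+1} = y_n + h·f(x_n, y_n).
x=0.000000, y=1.700000: f=-4.913000 → y ← 1.700000 + 0.32·(-4.913000) = 0.127840
x=0.320000, y=0.127840: f=0.292217 → y ← 0.127840 + 0.32·0.292217 = 0.221349
x=0.640000, y=0.221349: f=0.556708 → y ← 0.221349 + 0.32·0.556708 = 0.399496
y(0.96) ≈ 0.3995

0.3995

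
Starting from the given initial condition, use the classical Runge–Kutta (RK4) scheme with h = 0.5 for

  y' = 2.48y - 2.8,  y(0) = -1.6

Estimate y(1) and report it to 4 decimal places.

RK4: k1 = f(x_n, y_n); k2 = f(x_n + h/2, y_n + (h/2)·k1); k3 = f(x_n + h/2, y_n + (h/2)·k2); k4 = f(x_n + h, y_n + h·k3); y_{n+1} = y_n + (h/6)·(k1 + 2k2 + 2k3 + k4).
x=0.000000, y=-1.600000:
  k1 = f(0.000000, -1.600000) = -6.768000
  k2 = f(0.250000, -3.292000) = -10.964160
  k3 = f(0.250000, -4.341040) = -13.565779
  k4 = f(0.500000, -8.382890) = -23.589566
  y ← -1.600000 + (0.5/6)·(k1 + 2k2 + 2k3 + k4) = -8.218120
x=0.500000, y=-8.218120:
  k1 = f(0.500000, -8.218120) = -23.180939
  k2 = f(0.750000, -14.013355) = -37.553120
  k3 = f(0.750000, -17.606400) = -46.463873
  k4 = f(1.000000, -31.450057) = -80.796141
  y ← -8.218120 + (0.5/6)·(k1 + 2k2 + 2k3 + k4) = -30.885709
y(1) ≈ -30.8857

-30.8857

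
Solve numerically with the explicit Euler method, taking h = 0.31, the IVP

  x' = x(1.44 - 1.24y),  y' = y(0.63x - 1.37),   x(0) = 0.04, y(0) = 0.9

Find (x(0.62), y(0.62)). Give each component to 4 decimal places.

0.0548, 0.3064

Euler on (x,y): x_{n+1} = x_n + h·x', y_{n+1} = y_n + h·y'.
0.000000: (0.040000, 0.900000); f=(0.012960, -1.210320) → (0.044018, 0.524801)
0.310000: (0.044018, 0.524801); f=(0.034741, -0.704424) → (0.054787, 0.306429)
(x(0.62), y(0.62)) ≈ (0.0548, 0.3064)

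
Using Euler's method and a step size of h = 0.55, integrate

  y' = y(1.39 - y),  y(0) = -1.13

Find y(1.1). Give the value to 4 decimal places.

Euler: y_{n+1} = y_n + h·f(t_n, y_n).
t=0.000000, y=-1.130000: f=-2.847600 → y ← -1.130000 + 0.55·(-2.847600) = -2.696180
t=0.550000, y=-2.696180: f=-11.017077 → y ← -2.696180 + 0.55·(-11.017077) = -8.755572
y(1.1) ≈ -8.7556

-8.7556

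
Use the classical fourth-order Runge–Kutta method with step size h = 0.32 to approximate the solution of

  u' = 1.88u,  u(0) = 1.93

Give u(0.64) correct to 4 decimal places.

RK4: k1 = f(t_n, u_n); k2 = f(t_n + h/2, u_n + (h/2)·k1); k3 = f(t_n + h/2, u_n + (h/2)·k2); k4 = f(t_n + h, u_n + h·k3); u_{n+1} = u_n + (h/6)·(k1 + 2k2 + 2k3 + k4).
t=0.000000, u=1.930000:
  k1 = f(0.000000, 1.930000) = 3.628400
  k2 = f(0.160000, 2.510544) = 4.719823
  k3 = f(0.160000, 2.685172) = 5.048123
  k4 = f(0.320000, 3.545399) = 6.665351
  u ← 1.930000 + (0.32/6)·(k1 + 2k2 + 2k3 + k4) = 3.520914
t=0.320000, u=3.520914:
  k1 = f(0.320000, 3.520914) = 6.619319
  k2 = f(0.480000, 4.580005) = 8.610410
  k3 = f(0.480000, 4.898580) = 9.209330
  k4 = f(0.640000, 6.467900) = 12.159652
  u ← 3.520914 + (0.32/6)·(k1 + 2k2 + 2k3 + k4) = 6.423232
u(0.64) ≈ 6.4232

6.4232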